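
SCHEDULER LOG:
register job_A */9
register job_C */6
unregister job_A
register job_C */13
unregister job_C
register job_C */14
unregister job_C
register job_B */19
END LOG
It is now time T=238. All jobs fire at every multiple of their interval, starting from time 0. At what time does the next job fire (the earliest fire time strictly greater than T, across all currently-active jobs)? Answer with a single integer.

Op 1: register job_A */9 -> active={job_A:*/9}
Op 2: register job_C */6 -> active={job_A:*/9, job_C:*/6}
Op 3: unregister job_A -> active={job_C:*/6}
Op 4: register job_C */13 -> active={job_C:*/13}
Op 5: unregister job_C -> active={}
Op 6: register job_C */14 -> active={job_C:*/14}
Op 7: unregister job_C -> active={}
Op 8: register job_B */19 -> active={job_B:*/19}
  job_B: interval 19, next fire after T=238 is 247
Earliest fire time = 247 (job job_B)

Answer: 247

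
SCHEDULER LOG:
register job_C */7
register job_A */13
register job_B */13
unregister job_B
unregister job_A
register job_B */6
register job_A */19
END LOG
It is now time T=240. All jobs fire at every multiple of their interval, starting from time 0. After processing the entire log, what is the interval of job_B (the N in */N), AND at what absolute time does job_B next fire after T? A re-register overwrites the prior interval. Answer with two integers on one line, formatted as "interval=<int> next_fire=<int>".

Op 1: register job_C */7 -> active={job_C:*/7}
Op 2: register job_A */13 -> active={job_A:*/13, job_C:*/7}
Op 3: register job_B */13 -> active={job_A:*/13, job_B:*/13, job_C:*/7}
Op 4: unregister job_B -> active={job_A:*/13, job_C:*/7}
Op 5: unregister job_A -> active={job_C:*/7}
Op 6: register job_B */6 -> active={job_B:*/6, job_C:*/7}
Op 7: register job_A */19 -> active={job_A:*/19, job_B:*/6, job_C:*/7}
Final interval of job_B = 6
Next fire of job_B after T=240: (240//6+1)*6 = 246

Answer: interval=6 next_fire=246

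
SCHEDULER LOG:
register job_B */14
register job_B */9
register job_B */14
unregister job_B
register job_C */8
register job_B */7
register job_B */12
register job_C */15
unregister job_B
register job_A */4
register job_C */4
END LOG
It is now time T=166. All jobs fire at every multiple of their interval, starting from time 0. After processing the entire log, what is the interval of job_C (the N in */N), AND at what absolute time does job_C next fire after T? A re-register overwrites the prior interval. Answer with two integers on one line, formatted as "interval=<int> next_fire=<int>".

Answer: interval=4 next_fire=168

Derivation:
Op 1: register job_B */14 -> active={job_B:*/14}
Op 2: register job_B */9 -> active={job_B:*/9}
Op 3: register job_B */14 -> active={job_B:*/14}
Op 4: unregister job_B -> active={}
Op 5: register job_C */8 -> active={job_C:*/8}
Op 6: register job_B */7 -> active={job_B:*/7, job_C:*/8}
Op 7: register job_B */12 -> active={job_B:*/12, job_C:*/8}
Op 8: register job_C */15 -> active={job_B:*/12, job_C:*/15}
Op 9: unregister job_B -> active={job_C:*/15}
Op 10: register job_A */4 -> active={job_A:*/4, job_C:*/15}
Op 11: register job_C */4 -> active={job_A:*/4, job_C:*/4}
Final interval of job_C = 4
Next fire of job_C after T=166: (166//4+1)*4 = 168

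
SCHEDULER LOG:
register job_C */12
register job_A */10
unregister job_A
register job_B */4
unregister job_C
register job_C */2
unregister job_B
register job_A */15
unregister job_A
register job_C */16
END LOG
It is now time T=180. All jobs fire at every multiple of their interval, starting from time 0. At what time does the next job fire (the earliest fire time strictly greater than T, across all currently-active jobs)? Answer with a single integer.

Op 1: register job_C */12 -> active={job_C:*/12}
Op 2: register job_A */10 -> active={job_A:*/10, job_C:*/12}
Op 3: unregister job_A -> active={job_C:*/12}
Op 4: register job_B */4 -> active={job_B:*/4, job_C:*/12}
Op 5: unregister job_C -> active={job_B:*/4}
Op 6: register job_C */2 -> active={job_B:*/4, job_C:*/2}
Op 7: unregister job_B -> active={job_C:*/2}
Op 8: register job_A */15 -> active={job_A:*/15, job_C:*/2}
Op 9: unregister job_A -> active={job_C:*/2}
Op 10: register job_C */16 -> active={job_C:*/16}
  job_C: interval 16, next fire after T=180 is 192
Earliest fire time = 192 (job job_C)

Answer: 192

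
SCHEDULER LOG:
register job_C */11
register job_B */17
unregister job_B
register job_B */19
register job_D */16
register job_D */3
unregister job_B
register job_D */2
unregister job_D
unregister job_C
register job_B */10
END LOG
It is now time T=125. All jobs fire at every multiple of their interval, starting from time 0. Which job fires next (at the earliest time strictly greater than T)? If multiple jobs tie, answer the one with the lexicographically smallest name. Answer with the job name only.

Op 1: register job_C */11 -> active={job_C:*/11}
Op 2: register job_B */17 -> active={job_B:*/17, job_C:*/11}
Op 3: unregister job_B -> active={job_C:*/11}
Op 4: register job_B */19 -> active={job_B:*/19, job_C:*/11}
Op 5: register job_D */16 -> active={job_B:*/19, job_C:*/11, job_D:*/16}
Op 6: register job_D */3 -> active={job_B:*/19, job_C:*/11, job_D:*/3}
Op 7: unregister job_B -> active={job_C:*/11, job_D:*/3}
Op 8: register job_D */2 -> active={job_C:*/11, job_D:*/2}
Op 9: unregister job_D -> active={job_C:*/11}
Op 10: unregister job_C -> active={}
Op 11: register job_B */10 -> active={job_B:*/10}
  job_B: interval 10, next fire after T=125 is 130
Earliest = 130, winner (lex tiebreak) = job_B

Answer: job_B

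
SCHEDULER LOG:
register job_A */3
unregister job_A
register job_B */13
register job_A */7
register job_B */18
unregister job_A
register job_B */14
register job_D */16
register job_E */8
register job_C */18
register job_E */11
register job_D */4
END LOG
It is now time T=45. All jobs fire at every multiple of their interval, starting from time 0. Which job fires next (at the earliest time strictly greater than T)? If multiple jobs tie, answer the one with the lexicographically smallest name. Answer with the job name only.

Answer: job_D

Derivation:
Op 1: register job_A */3 -> active={job_A:*/3}
Op 2: unregister job_A -> active={}
Op 3: register job_B */13 -> active={job_B:*/13}
Op 4: register job_A */7 -> active={job_A:*/7, job_B:*/13}
Op 5: register job_B */18 -> active={job_A:*/7, job_B:*/18}
Op 6: unregister job_A -> active={job_B:*/18}
Op 7: register job_B */14 -> active={job_B:*/14}
Op 8: register job_D */16 -> active={job_B:*/14, job_D:*/16}
Op 9: register job_E */8 -> active={job_B:*/14, job_D:*/16, job_E:*/8}
Op 10: register job_C */18 -> active={job_B:*/14, job_C:*/18, job_D:*/16, job_E:*/8}
Op 11: register job_E */11 -> active={job_B:*/14, job_C:*/18, job_D:*/16, job_E:*/11}
Op 12: register job_D */4 -> active={job_B:*/14, job_C:*/18, job_D:*/4, job_E:*/11}
  job_B: interval 14, next fire after T=45 is 56
  job_C: interval 18, next fire after T=45 is 54
  job_D: interval 4, next fire after T=45 is 48
  job_E: interval 11, next fire after T=45 is 55
Earliest = 48, winner (lex tiebreak) = job_D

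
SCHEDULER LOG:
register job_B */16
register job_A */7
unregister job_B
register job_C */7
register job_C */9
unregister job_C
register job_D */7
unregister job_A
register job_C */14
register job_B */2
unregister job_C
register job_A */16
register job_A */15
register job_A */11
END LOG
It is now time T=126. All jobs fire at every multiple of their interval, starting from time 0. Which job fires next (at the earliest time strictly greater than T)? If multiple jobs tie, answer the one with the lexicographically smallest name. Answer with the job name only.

Answer: job_B

Derivation:
Op 1: register job_B */16 -> active={job_B:*/16}
Op 2: register job_A */7 -> active={job_A:*/7, job_B:*/16}
Op 3: unregister job_B -> active={job_A:*/7}
Op 4: register job_C */7 -> active={job_A:*/7, job_C:*/7}
Op 5: register job_C */9 -> active={job_A:*/7, job_C:*/9}
Op 6: unregister job_C -> active={job_A:*/7}
Op 7: register job_D */7 -> active={job_A:*/7, job_D:*/7}
Op 8: unregister job_A -> active={job_D:*/7}
Op 9: register job_C */14 -> active={job_C:*/14, job_D:*/7}
Op 10: register job_B */2 -> active={job_B:*/2, job_C:*/14, job_D:*/7}
Op 11: unregister job_C -> active={job_B:*/2, job_D:*/7}
Op 12: register job_A */16 -> active={job_A:*/16, job_B:*/2, job_D:*/7}
Op 13: register job_A */15 -> active={job_A:*/15, job_B:*/2, job_D:*/7}
Op 14: register job_A */11 -> active={job_A:*/11, job_B:*/2, job_D:*/7}
  job_A: interval 11, next fire after T=126 is 132
  job_B: interval 2, next fire after T=126 is 128
  job_D: interval 7, next fire after T=126 is 133
Earliest = 128, winner (lex tiebreak) = job_B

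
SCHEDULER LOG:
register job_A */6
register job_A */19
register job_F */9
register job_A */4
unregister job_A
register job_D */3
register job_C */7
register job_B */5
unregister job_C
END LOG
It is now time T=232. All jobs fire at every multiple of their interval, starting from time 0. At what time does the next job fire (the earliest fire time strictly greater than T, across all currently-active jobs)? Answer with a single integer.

Answer: 234

Derivation:
Op 1: register job_A */6 -> active={job_A:*/6}
Op 2: register job_A */19 -> active={job_A:*/19}
Op 3: register job_F */9 -> active={job_A:*/19, job_F:*/9}
Op 4: register job_A */4 -> active={job_A:*/4, job_F:*/9}
Op 5: unregister job_A -> active={job_F:*/9}
Op 6: register job_D */3 -> active={job_D:*/3, job_F:*/9}
Op 7: register job_C */7 -> active={job_C:*/7, job_D:*/3, job_F:*/9}
Op 8: register job_B */5 -> active={job_B:*/5, job_C:*/7, job_D:*/3, job_F:*/9}
Op 9: unregister job_C -> active={job_B:*/5, job_D:*/3, job_F:*/9}
  job_B: interval 5, next fire after T=232 is 235
  job_D: interval 3, next fire after T=232 is 234
  job_F: interval 9, next fire after T=232 is 234
Earliest fire time = 234 (job job_D)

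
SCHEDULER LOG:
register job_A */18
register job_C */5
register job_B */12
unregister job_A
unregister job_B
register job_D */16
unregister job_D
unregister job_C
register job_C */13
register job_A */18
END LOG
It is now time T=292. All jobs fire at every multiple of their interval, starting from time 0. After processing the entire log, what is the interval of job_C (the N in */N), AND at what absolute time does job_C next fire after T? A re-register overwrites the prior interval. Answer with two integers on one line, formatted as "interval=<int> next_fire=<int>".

Op 1: register job_A */18 -> active={job_A:*/18}
Op 2: register job_C */5 -> active={job_A:*/18, job_C:*/5}
Op 3: register job_B */12 -> active={job_A:*/18, job_B:*/12, job_C:*/5}
Op 4: unregister job_A -> active={job_B:*/12, job_C:*/5}
Op 5: unregister job_B -> active={job_C:*/5}
Op 6: register job_D */16 -> active={job_C:*/5, job_D:*/16}
Op 7: unregister job_D -> active={job_C:*/5}
Op 8: unregister job_C -> active={}
Op 9: register job_C */13 -> active={job_C:*/13}
Op 10: register job_A */18 -> active={job_A:*/18, job_C:*/13}
Final interval of job_C = 13
Next fire of job_C after T=292: (292//13+1)*13 = 299

Answer: interval=13 next_fire=299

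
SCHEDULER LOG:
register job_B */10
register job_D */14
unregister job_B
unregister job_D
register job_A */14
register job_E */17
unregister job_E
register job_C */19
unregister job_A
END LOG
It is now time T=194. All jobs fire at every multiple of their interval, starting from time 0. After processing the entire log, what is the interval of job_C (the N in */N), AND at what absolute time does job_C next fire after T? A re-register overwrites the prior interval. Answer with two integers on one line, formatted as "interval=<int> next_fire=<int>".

Op 1: register job_B */10 -> active={job_B:*/10}
Op 2: register job_D */14 -> active={job_B:*/10, job_D:*/14}
Op 3: unregister job_B -> active={job_D:*/14}
Op 4: unregister job_D -> active={}
Op 5: register job_A */14 -> active={job_A:*/14}
Op 6: register job_E */17 -> active={job_A:*/14, job_E:*/17}
Op 7: unregister job_E -> active={job_A:*/14}
Op 8: register job_C */19 -> active={job_A:*/14, job_C:*/19}
Op 9: unregister job_A -> active={job_C:*/19}
Final interval of job_C = 19
Next fire of job_C after T=194: (194//19+1)*19 = 209

Answer: interval=19 next_fire=209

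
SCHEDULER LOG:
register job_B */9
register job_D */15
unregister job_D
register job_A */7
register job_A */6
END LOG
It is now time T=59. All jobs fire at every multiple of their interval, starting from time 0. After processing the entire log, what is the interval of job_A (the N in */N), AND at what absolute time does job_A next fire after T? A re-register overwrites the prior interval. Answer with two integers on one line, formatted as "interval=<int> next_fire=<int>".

Op 1: register job_B */9 -> active={job_B:*/9}
Op 2: register job_D */15 -> active={job_B:*/9, job_D:*/15}
Op 3: unregister job_D -> active={job_B:*/9}
Op 4: register job_A */7 -> active={job_A:*/7, job_B:*/9}
Op 5: register job_A */6 -> active={job_A:*/6, job_B:*/9}
Final interval of job_A = 6
Next fire of job_A after T=59: (59//6+1)*6 = 60

Answer: interval=6 next_fire=60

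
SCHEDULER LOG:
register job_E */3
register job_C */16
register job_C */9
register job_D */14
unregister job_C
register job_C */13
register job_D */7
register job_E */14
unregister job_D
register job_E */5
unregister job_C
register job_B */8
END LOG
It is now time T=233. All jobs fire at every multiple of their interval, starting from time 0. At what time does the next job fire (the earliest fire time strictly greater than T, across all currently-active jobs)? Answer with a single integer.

Op 1: register job_E */3 -> active={job_E:*/3}
Op 2: register job_C */16 -> active={job_C:*/16, job_E:*/3}
Op 3: register job_C */9 -> active={job_C:*/9, job_E:*/3}
Op 4: register job_D */14 -> active={job_C:*/9, job_D:*/14, job_E:*/3}
Op 5: unregister job_C -> active={job_D:*/14, job_E:*/3}
Op 6: register job_C */13 -> active={job_C:*/13, job_D:*/14, job_E:*/3}
Op 7: register job_D */7 -> active={job_C:*/13, job_D:*/7, job_E:*/3}
Op 8: register job_E */14 -> active={job_C:*/13, job_D:*/7, job_E:*/14}
Op 9: unregister job_D -> active={job_C:*/13, job_E:*/14}
Op 10: register job_E */5 -> active={job_C:*/13, job_E:*/5}
Op 11: unregister job_C -> active={job_E:*/5}
Op 12: register job_B */8 -> active={job_B:*/8, job_E:*/5}
  job_B: interval 8, next fire after T=233 is 240
  job_E: interval 5, next fire after T=233 is 235
Earliest fire time = 235 (job job_E)

Answer: 235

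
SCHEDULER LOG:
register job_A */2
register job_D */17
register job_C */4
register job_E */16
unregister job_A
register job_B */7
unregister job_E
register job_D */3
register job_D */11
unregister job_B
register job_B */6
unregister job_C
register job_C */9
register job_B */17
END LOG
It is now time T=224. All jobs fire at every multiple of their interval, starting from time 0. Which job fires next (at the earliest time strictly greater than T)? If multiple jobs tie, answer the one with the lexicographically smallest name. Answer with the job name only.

Answer: job_C

Derivation:
Op 1: register job_A */2 -> active={job_A:*/2}
Op 2: register job_D */17 -> active={job_A:*/2, job_D:*/17}
Op 3: register job_C */4 -> active={job_A:*/2, job_C:*/4, job_D:*/17}
Op 4: register job_E */16 -> active={job_A:*/2, job_C:*/4, job_D:*/17, job_E:*/16}
Op 5: unregister job_A -> active={job_C:*/4, job_D:*/17, job_E:*/16}
Op 6: register job_B */7 -> active={job_B:*/7, job_C:*/4, job_D:*/17, job_E:*/16}
Op 7: unregister job_E -> active={job_B:*/7, job_C:*/4, job_D:*/17}
Op 8: register job_D */3 -> active={job_B:*/7, job_C:*/4, job_D:*/3}
Op 9: register job_D */11 -> active={job_B:*/7, job_C:*/4, job_D:*/11}
Op 10: unregister job_B -> active={job_C:*/4, job_D:*/11}
Op 11: register job_B */6 -> active={job_B:*/6, job_C:*/4, job_D:*/11}
Op 12: unregister job_C -> active={job_B:*/6, job_D:*/11}
Op 13: register job_C */9 -> active={job_B:*/6, job_C:*/9, job_D:*/11}
Op 14: register job_B */17 -> active={job_B:*/17, job_C:*/9, job_D:*/11}
  job_B: interval 17, next fire after T=224 is 238
  job_C: interval 9, next fire after T=224 is 225
  job_D: interval 11, next fire after T=224 is 231
Earliest = 225, winner (lex tiebreak) = job_C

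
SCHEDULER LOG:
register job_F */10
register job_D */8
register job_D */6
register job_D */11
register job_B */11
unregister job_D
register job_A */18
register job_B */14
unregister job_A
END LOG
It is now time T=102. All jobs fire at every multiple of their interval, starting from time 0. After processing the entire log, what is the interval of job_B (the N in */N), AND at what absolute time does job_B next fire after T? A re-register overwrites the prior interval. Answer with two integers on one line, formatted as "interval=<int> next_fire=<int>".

Answer: interval=14 next_fire=112

Derivation:
Op 1: register job_F */10 -> active={job_F:*/10}
Op 2: register job_D */8 -> active={job_D:*/8, job_F:*/10}
Op 3: register job_D */6 -> active={job_D:*/6, job_F:*/10}
Op 4: register job_D */11 -> active={job_D:*/11, job_F:*/10}
Op 5: register job_B */11 -> active={job_B:*/11, job_D:*/11, job_F:*/10}
Op 6: unregister job_D -> active={job_B:*/11, job_F:*/10}
Op 7: register job_A */18 -> active={job_A:*/18, job_B:*/11, job_F:*/10}
Op 8: register job_B */14 -> active={job_A:*/18, job_B:*/14, job_F:*/10}
Op 9: unregister job_A -> active={job_B:*/14, job_F:*/10}
Final interval of job_B = 14
Next fire of job_B after T=102: (102//14+1)*14 = 112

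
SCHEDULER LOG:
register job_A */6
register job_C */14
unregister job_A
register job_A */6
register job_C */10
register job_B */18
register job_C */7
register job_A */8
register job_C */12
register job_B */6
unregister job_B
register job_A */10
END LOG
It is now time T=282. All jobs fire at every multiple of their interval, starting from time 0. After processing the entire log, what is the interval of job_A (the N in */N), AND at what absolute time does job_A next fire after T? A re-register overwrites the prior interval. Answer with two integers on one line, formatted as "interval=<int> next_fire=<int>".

Op 1: register job_A */6 -> active={job_A:*/6}
Op 2: register job_C */14 -> active={job_A:*/6, job_C:*/14}
Op 3: unregister job_A -> active={job_C:*/14}
Op 4: register job_A */6 -> active={job_A:*/6, job_C:*/14}
Op 5: register job_C */10 -> active={job_A:*/6, job_C:*/10}
Op 6: register job_B */18 -> active={job_A:*/6, job_B:*/18, job_C:*/10}
Op 7: register job_C */7 -> active={job_A:*/6, job_B:*/18, job_C:*/7}
Op 8: register job_A */8 -> active={job_A:*/8, job_B:*/18, job_C:*/7}
Op 9: register job_C */12 -> active={job_A:*/8, job_B:*/18, job_C:*/12}
Op 10: register job_B */6 -> active={job_A:*/8, job_B:*/6, job_C:*/12}
Op 11: unregister job_B -> active={job_A:*/8, job_C:*/12}
Op 12: register job_A */10 -> active={job_A:*/10, job_C:*/12}
Final interval of job_A = 10
Next fire of job_A after T=282: (282//10+1)*10 = 290

Answer: interval=10 next_fire=290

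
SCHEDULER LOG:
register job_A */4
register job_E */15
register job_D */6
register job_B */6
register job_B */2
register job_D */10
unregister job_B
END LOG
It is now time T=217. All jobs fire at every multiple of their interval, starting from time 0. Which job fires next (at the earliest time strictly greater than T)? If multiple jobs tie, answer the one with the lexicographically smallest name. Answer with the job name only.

Answer: job_A

Derivation:
Op 1: register job_A */4 -> active={job_A:*/4}
Op 2: register job_E */15 -> active={job_A:*/4, job_E:*/15}
Op 3: register job_D */6 -> active={job_A:*/4, job_D:*/6, job_E:*/15}
Op 4: register job_B */6 -> active={job_A:*/4, job_B:*/6, job_D:*/6, job_E:*/15}
Op 5: register job_B */2 -> active={job_A:*/4, job_B:*/2, job_D:*/6, job_E:*/15}
Op 6: register job_D */10 -> active={job_A:*/4, job_B:*/2, job_D:*/10, job_E:*/15}
Op 7: unregister job_B -> active={job_A:*/4, job_D:*/10, job_E:*/15}
  job_A: interval 4, next fire after T=217 is 220
  job_D: interval 10, next fire after T=217 is 220
  job_E: interval 15, next fire after T=217 is 225
Earliest = 220, winner (lex tiebreak) = job_A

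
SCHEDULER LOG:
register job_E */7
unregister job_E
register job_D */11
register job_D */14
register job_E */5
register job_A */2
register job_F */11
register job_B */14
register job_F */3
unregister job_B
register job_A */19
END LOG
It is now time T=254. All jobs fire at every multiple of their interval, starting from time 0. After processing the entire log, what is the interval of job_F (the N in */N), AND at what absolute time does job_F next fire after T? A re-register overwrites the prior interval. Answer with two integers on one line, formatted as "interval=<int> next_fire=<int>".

Op 1: register job_E */7 -> active={job_E:*/7}
Op 2: unregister job_E -> active={}
Op 3: register job_D */11 -> active={job_D:*/11}
Op 4: register job_D */14 -> active={job_D:*/14}
Op 5: register job_E */5 -> active={job_D:*/14, job_E:*/5}
Op 6: register job_A */2 -> active={job_A:*/2, job_D:*/14, job_E:*/5}
Op 7: register job_F */11 -> active={job_A:*/2, job_D:*/14, job_E:*/5, job_F:*/11}
Op 8: register job_B */14 -> active={job_A:*/2, job_B:*/14, job_D:*/14, job_E:*/5, job_F:*/11}
Op 9: register job_F */3 -> active={job_A:*/2, job_B:*/14, job_D:*/14, job_E:*/5, job_F:*/3}
Op 10: unregister job_B -> active={job_A:*/2, job_D:*/14, job_E:*/5, job_F:*/3}
Op 11: register job_A */19 -> active={job_A:*/19, job_D:*/14, job_E:*/5, job_F:*/3}
Final interval of job_F = 3
Next fire of job_F after T=254: (254//3+1)*3 = 255

Answer: interval=3 next_fire=255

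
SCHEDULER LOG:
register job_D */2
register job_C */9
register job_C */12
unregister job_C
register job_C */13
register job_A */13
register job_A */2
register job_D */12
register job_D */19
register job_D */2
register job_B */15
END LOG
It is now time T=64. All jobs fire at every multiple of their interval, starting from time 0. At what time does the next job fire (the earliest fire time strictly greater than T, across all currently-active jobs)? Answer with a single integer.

Answer: 65

Derivation:
Op 1: register job_D */2 -> active={job_D:*/2}
Op 2: register job_C */9 -> active={job_C:*/9, job_D:*/2}
Op 3: register job_C */12 -> active={job_C:*/12, job_D:*/2}
Op 4: unregister job_C -> active={job_D:*/2}
Op 5: register job_C */13 -> active={job_C:*/13, job_D:*/2}
Op 6: register job_A */13 -> active={job_A:*/13, job_C:*/13, job_D:*/2}
Op 7: register job_A */2 -> active={job_A:*/2, job_C:*/13, job_D:*/2}
Op 8: register job_D */12 -> active={job_A:*/2, job_C:*/13, job_D:*/12}
Op 9: register job_D */19 -> active={job_A:*/2, job_C:*/13, job_D:*/19}
Op 10: register job_D */2 -> active={job_A:*/2, job_C:*/13, job_D:*/2}
Op 11: register job_B */15 -> active={job_A:*/2, job_B:*/15, job_C:*/13, job_D:*/2}
  job_A: interval 2, next fire after T=64 is 66
  job_B: interval 15, next fire after T=64 is 75
  job_C: interval 13, next fire after T=64 is 65
  job_D: interval 2, next fire after T=64 is 66
Earliest fire time = 65 (job job_C)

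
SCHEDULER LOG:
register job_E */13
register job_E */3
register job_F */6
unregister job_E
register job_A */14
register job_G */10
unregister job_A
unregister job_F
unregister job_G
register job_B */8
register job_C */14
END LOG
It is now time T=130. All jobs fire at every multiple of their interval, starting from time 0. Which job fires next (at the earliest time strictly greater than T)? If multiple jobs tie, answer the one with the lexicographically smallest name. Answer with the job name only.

Answer: job_B

Derivation:
Op 1: register job_E */13 -> active={job_E:*/13}
Op 2: register job_E */3 -> active={job_E:*/3}
Op 3: register job_F */6 -> active={job_E:*/3, job_F:*/6}
Op 4: unregister job_E -> active={job_F:*/6}
Op 5: register job_A */14 -> active={job_A:*/14, job_F:*/6}
Op 6: register job_G */10 -> active={job_A:*/14, job_F:*/6, job_G:*/10}
Op 7: unregister job_A -> active={job_F:*/6, job_G:*/10}
Op 8: unregister job_F -> active={job_G:*/10}
Op 9: unregister job_G -> active={}
Op 10: register job_B */8 -> active={job_B:*/8}
Op 11: register job_C */14 -> active={job_B:*/8, job_C:*/14}
  job_B: interval 8, next fire after T=130 is 136
  job_C: interval 14, next fire after T=130 is 140
Earliest = 136, winner (lex tiebreak) = job_B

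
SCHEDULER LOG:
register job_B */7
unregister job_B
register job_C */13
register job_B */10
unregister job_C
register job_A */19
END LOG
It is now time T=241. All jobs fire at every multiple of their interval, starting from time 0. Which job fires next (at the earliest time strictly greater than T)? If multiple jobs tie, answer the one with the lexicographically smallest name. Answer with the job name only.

Answer: job_A

Derivation:
Op 1: register job_B */7 -> active={job_B:*/7}
Op 2: unregister job_B -> active={}
Op 3: register job_C */13 -> active={job_C:*/13}
Op 4: register job_B */10 -> active={job_B:*/10, job_C:*/13}
Op 5: unregister job_C -> active={job_B:*/10}
Op 6: register job_A */19 -> active={job_A:*/19, job_B:*/10}
  job_A: interval 19, next fire after T=241 is 247
  job_B: interval 10, next fire after T=241 is 250
Earliest = 247, winner (lex tiebreak) = job_A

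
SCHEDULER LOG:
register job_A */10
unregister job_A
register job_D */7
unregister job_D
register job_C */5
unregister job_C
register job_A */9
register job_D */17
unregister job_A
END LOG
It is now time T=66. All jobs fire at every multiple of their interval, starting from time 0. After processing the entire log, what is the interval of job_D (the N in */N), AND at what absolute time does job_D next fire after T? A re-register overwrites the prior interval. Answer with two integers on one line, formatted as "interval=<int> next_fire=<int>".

Answer: interval=17 next_fire=68

Derivation:
Op 1: register job_A */10 -> active={job_A:*/10}
Op 2: unregister job_A -> active={}
Op 3: register job_D */7 -> active={job_D:*/7}
Op 4: unregister job_D -> active={}
Op 5: register job_C */5 -> active={job_C:*/5}
Op 6: unregister job_C -> active={}
Op 7: register job_A */9 -> active={job_A:*/9}
Op 8: register job_D */17 -> active={job_A:*/9, job_D:*/17}
Op 9: unregister job_A -> active={job_D:*/17}
Final interval of job_D = 17
Next fire of job_D after T=66: (66//17+1)*17 = 68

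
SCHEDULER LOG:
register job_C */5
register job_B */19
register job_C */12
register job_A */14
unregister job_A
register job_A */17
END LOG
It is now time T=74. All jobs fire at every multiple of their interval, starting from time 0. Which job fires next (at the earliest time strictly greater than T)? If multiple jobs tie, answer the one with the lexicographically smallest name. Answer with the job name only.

Answer: job_B

Derivation:
Op 1: register job_C */5 -> active={job_C:*/5}
Op 2: register job_B */19 -> active={job_B:*/19, job_C:*/5}
Op 3: register job_C */12 -> active={job_B:*/19, job_C:*/12}
Op 4: register job_A */14 -> active={job_A:*/14, job_B:*/19, job_C:*/12}
Op 5: unregister job_A -> active={job_B:*/19, job_C:*/12}
Op 6: register job_A */17 -> active={job_A:*/17, job_B:*/19, job_C:*/12}
  job_A: interval 17, next fire after T=74 is 85
  job_B: interval 19, next fire after T=74 is 76
  job_C: interval 12, next fire after T=74 is 84
Earliest = 76, winner (lex tiebreak) = job_B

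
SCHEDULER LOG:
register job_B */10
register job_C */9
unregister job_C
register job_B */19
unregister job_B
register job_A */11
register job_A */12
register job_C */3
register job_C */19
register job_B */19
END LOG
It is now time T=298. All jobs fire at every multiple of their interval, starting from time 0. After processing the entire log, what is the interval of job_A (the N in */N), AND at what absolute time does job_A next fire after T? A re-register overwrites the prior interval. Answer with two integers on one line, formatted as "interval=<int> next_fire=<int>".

Answer: interval=12 next_fire=300

Derivation:
Op 1: register job_B */10 -> active={job_B:*/10}
Op 2: register job_C */9 -> active={job_B:*/10, job_C:*/9}
Op 3: unregister job_C -> active={job_B:*/10}
Op 4: register job_B */19 -> active={job_B:*/19}
Op 5: unregister job_B -> active={}
Op 6: register job_A */11 -> active={job_A:*/11}
Op 7: register job_A */12 -> active={job_A:*/12}
Op 8: register job_C */3 -> active={job_A:*/12, job_C:*/3}
Op 9: register job_C */19 -> active={job_A:*/12, job_C:*/19}
Op 10: register job_B */19 -> active={job_A:*/12, job_B:*/19, job_C:*/19}
Final interval of job_A = 12
Next fire of job_A after T=298: (298//12+1)*12 = 300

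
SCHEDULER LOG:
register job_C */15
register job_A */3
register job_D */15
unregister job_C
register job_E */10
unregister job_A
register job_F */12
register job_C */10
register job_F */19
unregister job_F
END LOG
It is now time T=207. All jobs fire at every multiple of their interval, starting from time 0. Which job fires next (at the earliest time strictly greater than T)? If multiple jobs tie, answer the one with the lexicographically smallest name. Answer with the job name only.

Op 1: register job_C */15 -> active={job_C:*/15}
Op 2: register job_A */3 -> active={job_A:*/3, job_C:*/15}
Op 3: register job_D */15 -> active={job_A:*/3, job_C:*/15, job_D:*/15}
Op 4: unregister job_C -> active={job_A:*/3, job_D:*/15}
Op 5: register job_E */10 -> active={job_A:*/3, job_D:*/15, job_E:*/10}
Op 6: unregister job_A -> active={job_D:*/15, job_E:*/10}
Op 7: register job_F */12 -> active={job_D:*/15, job_E:*/10, job_F:*/12}
Op 8: register job_C */10 -> active={job_C:*/10, job_D:*/15, job_E:*/10, job_F:*/12}
Op 9: register job_F */19 -> active={job_C:*/10, job_D:*/15, job_E:*/10, job_F:*/19}
Op 10: unregister job_F -> active={job_C:*/10, job_D:*/15, job_E:*/10}
  job_C: interval 10, next fire after T=207 is 210
  job_D: interval 15, next fire after T=207 is 210
  job_E: interval 10, next fire after T=207 is 210
Earliest = 210, winner (lex tiebreak) = job_C

Answer: job_C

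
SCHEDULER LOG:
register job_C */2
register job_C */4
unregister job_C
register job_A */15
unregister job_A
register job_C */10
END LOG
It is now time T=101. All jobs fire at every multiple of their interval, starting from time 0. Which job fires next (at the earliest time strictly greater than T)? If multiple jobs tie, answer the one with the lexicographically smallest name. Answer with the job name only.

Answer: job_C

Derivation:
Op 1: register job_C */2 -> active={job_C:*/2}
Op 2: register job_C */4 -> active={job_C:*/4}
Op 3: unregister job_C -> active={}
Op 4: register job_A */15 -> active={job_A:*/15}
Op 5: unregister job_A -> active={}
Op 6: register job_C */10 -> active={job_C:*/10}
  job_C: interval 10, next fire after T=101 is 110
Earliest = 110, winner (lex tiebreak) = job_C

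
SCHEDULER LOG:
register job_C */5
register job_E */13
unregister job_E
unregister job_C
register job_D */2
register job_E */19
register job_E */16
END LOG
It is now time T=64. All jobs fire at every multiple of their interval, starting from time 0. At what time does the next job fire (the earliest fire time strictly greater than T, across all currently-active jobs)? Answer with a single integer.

Answer: 66

Derivation:
Op 1: register job_C */5 -> active={job_C:*/5}
Op 2: register job_E */13 -> active={job_C:*/5, job_E:*/13}
Op 3: unregister job_E -> active={job_C:*/5}
Op 4: unregister job_C -> active={}
Op 5: register job_D */2 -> active={job_D:*/2}
Op 6: register job_E */19 -> active={job_D:*/2, job_E:*/19}
Op 7: register job_E */16 -> active={job_D:*/2, job_E:*/16}
  job_D: interval 2, next fire after T=64 is 66
  job_E: interval 16, next fire after T=64 is 80
Earliest fire time = 66 (job job_D)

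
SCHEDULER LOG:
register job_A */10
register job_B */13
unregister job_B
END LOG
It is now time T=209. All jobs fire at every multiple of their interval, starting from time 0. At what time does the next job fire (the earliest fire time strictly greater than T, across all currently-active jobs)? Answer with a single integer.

Op 1: register job_A */10 -> active={job_A:*/10}
Op 2: register job_B */13 -> active={job_A:*/10, job_B:*/13}
Op 3: unregister job_B -> active={job_A:*/10}
  job_A: interval 10, next fire after T=209 is 210
Earliest fire time = 210 (job job_A)

Answer: 210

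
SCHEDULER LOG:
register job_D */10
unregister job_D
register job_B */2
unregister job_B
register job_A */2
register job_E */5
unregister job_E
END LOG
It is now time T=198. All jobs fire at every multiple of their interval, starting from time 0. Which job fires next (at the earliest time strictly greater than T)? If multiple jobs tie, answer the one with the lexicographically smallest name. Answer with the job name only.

Op 1: register job_D */10 -> active={job_D:*/10}
Op 2: unregister job_D -> active={}
Op 3: register job_B */2 -> active={job_B:*/2}
Op 4: unregister job_B -> active={}
Op 5: register job_A */2 -> active={job_A:*/2}
Op 6: register job_E */5 -> active={job_A:*/2, job_E:*/5}
Op 7: unregister job_E -> active={job_A:*/2}
  job_A: interval 2, next fire after T=198 is 200
Earliest = 200, winner (lex tiebreak) = job_A

Answer: job_A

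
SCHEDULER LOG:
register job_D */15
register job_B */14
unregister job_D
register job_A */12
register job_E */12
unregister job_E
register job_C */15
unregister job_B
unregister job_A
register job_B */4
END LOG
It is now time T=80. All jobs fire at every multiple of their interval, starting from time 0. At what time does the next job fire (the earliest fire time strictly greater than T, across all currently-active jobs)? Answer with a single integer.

Answer: 84

Derivation:
Op 1: register job_D */15 -> active={job_D:*/15}
Op 2: register job_B */14 -> active={job_B:*/14, job_D:*/15}
Op 3: unregister job_D -> active={job_B:*/14}
Op 4: register job_A */12 -> active={job_A:*/12, job_B:*/14}
Op 5: register job_E */12 -> active={job_A:*/12, job_B:*/14, job_E:*/12}
Op 6: unregister job_E -> active={job_A:*/12, job_B:*/14}
Op 7: register job_C */15 -> active={job_A:*/12, job_B:*/14, job_C:*/15}
Op 8: unregister job_B -> active={job_A:*/12, job_C:*/15}
Op 9: unregister job_A -> active={job_C:*/15}
Op 10: register job_B */4 -> active={job_B:*/4, job_C:*/15}
  job_B: interval 4, next fire after T=80 is 84
  job_C: interval 15, next fire after T=80 is 90
Earliest fire time = 84 (job job_B)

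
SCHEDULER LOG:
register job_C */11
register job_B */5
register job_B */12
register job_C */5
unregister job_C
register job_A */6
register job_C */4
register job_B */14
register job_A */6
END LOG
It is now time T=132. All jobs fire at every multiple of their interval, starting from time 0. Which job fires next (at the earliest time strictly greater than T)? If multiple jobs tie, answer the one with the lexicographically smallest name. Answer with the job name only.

Op 1: register job_C */11 -> active={job_C:*/11}
Op 2: register job_B */5 -> active={job_B:*/5, job_C:*/11}
Op 3: register job_B */12 -> active={job_B:*/12, job_C:*/11}
Op 4: register job_C */5 -> active={job_B:*/12, job_C:*/5}
Op 5: unregister job_C -> active={job_B:*/12}
Op 6: register job_A */6 -> active={job_A:*/6, job_B:*/12}
Op 7: register job_C */4 -> active={job_A:*/6, job_B:*/12, job_C:*/4}
Op 8: register job_B */14 -> active={job_A:*/6, job_B:*/14, job_C:*/4}
Op 9: register job_A */6 -> active={job_A:*/6, job_B:*/14, job_C:*/4}
  job_A: interval 6, next fire after T=132 is 138
  job_B: interval 14, next fire after T=132 is 140
  job_C: interval 4, next fire after T=132 is 136
Earliest = 136, winner (lex tiebreak) = job_C

Answer: job_C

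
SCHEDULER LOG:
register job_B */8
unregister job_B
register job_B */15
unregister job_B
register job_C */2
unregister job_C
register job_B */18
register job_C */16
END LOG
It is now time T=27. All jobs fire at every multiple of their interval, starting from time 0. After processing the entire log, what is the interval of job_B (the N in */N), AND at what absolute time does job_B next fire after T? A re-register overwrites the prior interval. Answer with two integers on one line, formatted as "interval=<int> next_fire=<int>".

Answer: interval=18 next_fire=36

Derivation:
Op 1: register job_B */8 -> active={job_B:*/8}
Op 2: unregister job_B -> active={}
Op 3: register job_B */15 -> active={job_B:*/15}
Op 4: unregister job_B -> active={}
Op 5: register job_C */2 -> active={job_C:*/2}
Op 6: unregister job_C -> active={}
Op 7: register job_B */18 -> active={job_B:*/18}
Op 8: register job_C */16 -> active={job_B:*/18, job_C:*/16}
Final interval of job_B = 18
Next fire of job_B after T=27: (27//18+1)*18 = 36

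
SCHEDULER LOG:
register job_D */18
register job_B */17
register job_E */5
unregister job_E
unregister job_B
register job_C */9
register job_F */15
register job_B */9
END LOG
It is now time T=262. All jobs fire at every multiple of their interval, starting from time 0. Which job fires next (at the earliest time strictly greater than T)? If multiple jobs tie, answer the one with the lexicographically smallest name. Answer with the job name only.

Op 1: register job_D */18 -> active={job_D:*/18}
Op 2: register job_B */17 -> active={job_B:*/17, job_D:*/18}
Op 3: register job_E */5 -> active={job_B:*/17, job_D:*/18, job_E:*/5}
Op 4: unregister job_E -> active={job_B:*/17, job_D:*/18}
Op 5: unregister job_B -> active={job_D:*/18}
Op 6: register job_C */9 -> active={job_C:*/9, job_D:*/18}
Op 7: register job_F */15 -> active={job_C:*/9, job_D:*/18, job_F:*/15}
Op 8: register job_B */9 -> active={job_B:*/9, job_C:*/9, job_D:*/18, job_F:*/15}
  job_B: interval 9, next fire after T=262 is 270
  job_C: interval 9, next fire after T=262 is 270
  job_D: interval 18, next fire after T=262 is 270
  job_F: interval 15, next fire after T=262 is 270
Earliest = 270, winner (lex tiebreak) = job_B

Answer: job_B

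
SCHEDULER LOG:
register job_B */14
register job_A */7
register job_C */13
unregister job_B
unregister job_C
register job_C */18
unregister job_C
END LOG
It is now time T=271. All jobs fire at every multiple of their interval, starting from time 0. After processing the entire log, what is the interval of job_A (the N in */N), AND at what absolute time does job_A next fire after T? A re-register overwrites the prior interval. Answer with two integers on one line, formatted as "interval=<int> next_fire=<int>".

Op 1: register job_B */14 -> active={job_B:*/14}
Op 2: register job_A */7 -> active={job_A:*/7, job_B:*/14}
Op 3: register job_C */13 -> active={job_A:*/7, job_B:*/14, job_C:*/13}
Op 4: unregister job_B -> active={job_A:*/7, job_C:*/13}
Op 5: unregister job_C -> active={job_A:*/7}
Op 6: register job_C */18 -> active={job_A:*/7, job_C:*/18}
Op 7: unregister job_C -> active={job_A:*/7}
Final interval of job_A = 7
Next fire of job_A after T=271: (271//7+1)*7 = 273

Answer: interval=7 next_fire=273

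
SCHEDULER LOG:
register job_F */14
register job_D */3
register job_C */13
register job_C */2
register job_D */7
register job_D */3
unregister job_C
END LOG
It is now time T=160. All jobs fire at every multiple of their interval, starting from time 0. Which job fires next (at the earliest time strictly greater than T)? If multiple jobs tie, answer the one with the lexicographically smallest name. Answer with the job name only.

Op 1: register job_F */14 -> active={job_F:*/14}
Op 2: register job_D */3 -> active={job_D:*/3, job_F:*/14}
Op 3: register job_C */13 -> active={job_C:*/13, job_D:*/3, job_F:*/14}
Op 4: register job_C */2 -> active={job_C:*/2, job_D:*/3, job_F:*/14}
Op 5: register job_D */7 -> active={job_C:*/2, job_D:*/7, job_F:*/14}
Op 6: register job_D */3 -> active={job_C:*/2, job_D:*/3, job_F:*/14}
Op 7: unregister job_C -> active={job_D:*/3, job_F:*/14}
  job_D: interval 3, next fire after T=160 is 162
  job_F: interval 14, next fire after T=160 is 168
Earliest = 162, winner (lex tiebreak) = job_D

Answer: job_D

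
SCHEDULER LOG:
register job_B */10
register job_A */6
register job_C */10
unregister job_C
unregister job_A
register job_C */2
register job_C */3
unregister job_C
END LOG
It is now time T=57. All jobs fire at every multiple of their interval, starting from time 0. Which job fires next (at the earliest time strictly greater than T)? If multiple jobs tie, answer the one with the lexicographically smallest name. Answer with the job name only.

Op 1: register job_B */10 -> active={job_B:*/10}
Op 2: register job_A */6 -> active={job_A:*/6, job_B:*/10}
Op 3: register job_C */10 -> active={job_A:*/6, job_B:*/10, job_C:*/10}
Op 4: unregister job_C -> active={job_A:*/6, job_B:*/10}
Op 5: unregister job_A -> active={job_B:*/10}
Op 6: register job_C */2 -> active={job_B:*/10, job_C:*/2}
Op 7: register job_C */3 -> active={job_B:*/10, job_C:*/3}
Op 8: unregister job_C -> active={job_B:*/10}
  job_B: interval 10, next fire after T=57 is 60
Earliest = 60, winner (lex tiebreak) = job_B

Answer: job_B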